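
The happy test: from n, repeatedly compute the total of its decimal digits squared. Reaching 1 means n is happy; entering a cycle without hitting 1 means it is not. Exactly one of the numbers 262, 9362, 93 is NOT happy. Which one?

93

262: 262 → 44 → 32 → 13 → 10 → 1  — reaches 1 (happy)
9362: 9362 → 130 → 10 → 1  — reaches 1 (happy)
93: 93 → 90 → 81 → 65 → 61 → 37 → 58 → 89 → 145 → 42 → 20 → 4 → 16 → 37  — repeats 37 (not happy)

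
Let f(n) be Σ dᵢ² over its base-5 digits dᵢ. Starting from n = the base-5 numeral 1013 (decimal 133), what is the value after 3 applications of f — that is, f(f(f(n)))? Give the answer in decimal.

1

133 = (1,0,1,3)_5 → 1² + 0² + 1² + 3² = 11
11 = (2,1)_5 → 2² + 1² = 5
5 = (1,0)_5 → 1² + 0² = 1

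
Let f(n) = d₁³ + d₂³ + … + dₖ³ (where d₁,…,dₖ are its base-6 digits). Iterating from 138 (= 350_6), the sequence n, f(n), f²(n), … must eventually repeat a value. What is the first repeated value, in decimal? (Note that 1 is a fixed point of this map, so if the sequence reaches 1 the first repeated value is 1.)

73

138 = (3,5,0)_6 → 3³ + 5³ + 0³ = 27 + 125 + 0 = 152
152 = (4,1,2)_6 → 4³ + 1³ + 2³ = 64 + 1 + 8 = 73
73 = (2,0,1)_6 → 2³ + 0³ + 1³ = 8 + 0 + 1 = 9
9 = (1,3)_6 → 1³ + 3³ = 1 + 27 = 28
28 = (4,4)_6 → 4³ + 4³ = 64 + 64 = 128
128 = (3,3,2)_6 → 3³ + 3³ + 2³ = 27 + 27 + 8 = 62
62 = (1,4,2)_6 → 1³ + 4³ + 2³ = 1 + 64 + 8 = 73  — 73 already appeared earlier.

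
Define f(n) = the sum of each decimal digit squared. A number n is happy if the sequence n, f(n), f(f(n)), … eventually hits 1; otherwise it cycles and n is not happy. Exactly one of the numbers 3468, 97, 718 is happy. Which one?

3468: 3468 → 125 → 30 → 9 → 81 → 65 → 61 → 37 → 58 → 89 → 145 → 42 → 20 → 4 → 16 → 37  — repeats 37 (not happy)
97: 97 → 130 → 10 → 1  — reaches 1 (happy)
718: 718 → 114 → 18 → 65 → 61 → 37 → 58 → 89 → 145 → 42 → 20 → 4 → 16 → 37  — repeats 37 (not happy)

97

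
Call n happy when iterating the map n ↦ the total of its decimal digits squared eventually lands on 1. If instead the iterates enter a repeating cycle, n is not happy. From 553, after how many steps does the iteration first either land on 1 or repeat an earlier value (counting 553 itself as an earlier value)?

553 → 5² + 5² + 3² = 59
59 → 5² + 9² = 106
106 → 1² + 0² + 6² = 37
37 → 3² + 7² = 58
58 → 5² + 8² = 89
89 → 8² + 9² = 145
145 → 1² + 4² + 5² = 42
42 → 4² + 2² = 20
20 → 2² + 0² = 4
4 → 4² = 16
16 → 1² + 6² = 37  — 37 repeats.
That took 11 steps.

11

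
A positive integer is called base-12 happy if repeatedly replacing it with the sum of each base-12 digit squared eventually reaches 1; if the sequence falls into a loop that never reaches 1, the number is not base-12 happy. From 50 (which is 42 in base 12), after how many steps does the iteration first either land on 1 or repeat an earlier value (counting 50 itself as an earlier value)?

50 = (4,2)_12 → 4² + 2² = 16 + 4 = 20
20 = (1,8)_12 → 1² + 8² = 1 + 64 = 65
65 = (5,5)_12 → 5² + 5² = 25 + 25 = 50  — 50 repeats.
That took 3 steps.

3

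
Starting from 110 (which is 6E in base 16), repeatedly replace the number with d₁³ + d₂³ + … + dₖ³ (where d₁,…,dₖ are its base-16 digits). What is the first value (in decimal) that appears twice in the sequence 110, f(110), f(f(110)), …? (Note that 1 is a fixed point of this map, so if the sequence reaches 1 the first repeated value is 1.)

110 = (6,14)_16 → 6³ + 14³ = 216 + 2744 = 2960
2960 = (11,9,0)_16 → 11³ + 9³ + 0³ = 1331 + 729 + 0 = 2060
2060 = (8,0,12)_16 → 8³ + 0³ + 12³ = 512 + 0 + 1728 = 2240
2240 = (8,12,0)_16 → 8³ + 12³ + 0³ = 512 + 1728 + 0 = 2240  — 2240 already appeared earlier.

2240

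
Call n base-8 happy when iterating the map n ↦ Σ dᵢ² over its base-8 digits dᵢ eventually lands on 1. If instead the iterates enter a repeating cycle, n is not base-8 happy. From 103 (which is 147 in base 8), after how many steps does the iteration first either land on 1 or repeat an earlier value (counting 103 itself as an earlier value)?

5

103 = (1,4,7)_8 → 1² + 4² + 7² = 1 + 16 + 49 = 66
66 = (1,0,2)_8 → 1² + 0² + 2² = 1 + 0 + 4 = 5
5 = (5)_8 → 5² = 25
25 = (3,1)_8 → 3² + 1² = 9 + 1 = 10
10 = (1,2)_8 → 1² + 2² = 1 + 4 = 5  — 5 repeats.
That took 5 steps.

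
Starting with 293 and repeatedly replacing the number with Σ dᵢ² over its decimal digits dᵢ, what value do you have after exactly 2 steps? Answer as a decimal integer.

293 → 2² + 9² + 3² = 94
94 → 9² + 4² = 97

97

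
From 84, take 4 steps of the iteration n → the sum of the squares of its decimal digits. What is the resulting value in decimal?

84 → 8² + 4² = 64 + 16 = 80
80 → 8² + 0² = 64 + 0 = 64
64 → 6² + 4² = 36 + 16 = 52
52 → 5² + 2² = 25 + 4 = 29

29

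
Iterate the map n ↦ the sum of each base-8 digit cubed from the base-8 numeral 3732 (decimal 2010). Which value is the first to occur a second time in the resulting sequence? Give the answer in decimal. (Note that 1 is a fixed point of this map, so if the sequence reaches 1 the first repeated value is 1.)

559

2010 = (3,7,3,2)_8 → 3³ + 7³ + 3³ + 2³ = 27 + 343 + 27 + 8 = 405
405 = (6,2,5)_8 → 6³ + 2³ + 5³ = 216 + 8 + 125 = 349
349 = (5,3,5)_8 → 5³ + 3³ + 5³ = 125 + 27 + 125 = 277
277 = (4,2,5)_8 → 4³ + 2³ + 5³ = 64 + 8 + 125 = 197
197 = (3,0,5)_8 → 3³ + 0³ + 5³ = 27 + 0 + 125 = 152
152 = (2,3,0)_8 → 2³ + 3³ + 0³ = 8 + 27 + 0 = 35
35 = (4,3)_8 → 4³ + 3³ = 64 + 27 = 91
91 = (1,3,3)_8 → 1³ + 3³ + 3³ = 1 + 27 + 27 = 55
55 = (6,7)_8 → 6³ + 7³ = 216 + 343 = 559
559 = (1,0,5,7)_8 → 1³ + 0³ + 5³ + 7³ = 1 + 0 + 125 + 343 = 469
469 = (7,2,5)_8 → 7³ + 2³ + 5³ = 343 + 8 + 125 = 476
476 = (7,3,4)_8 → 7³ + 3³ + 4³ = 343 + 27 + 64 = 434
434 = (6,6,2)_8 → 6³ + 6³ + 2³ = 216 + 216 + 8 = 440
440 = (6,7,0)_8 → 6³ + 7³ + 0³ = 216 + 343 + 0 = 559  — 559 already appeared earlier.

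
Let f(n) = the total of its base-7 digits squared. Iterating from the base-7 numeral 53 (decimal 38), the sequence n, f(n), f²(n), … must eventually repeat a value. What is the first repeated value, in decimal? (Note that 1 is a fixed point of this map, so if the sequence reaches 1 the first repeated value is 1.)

38 = (5,3)_7 → 5² + 3² = 25 + 9 = 34
34 = (4,6)_7 → 4² + 6² = 16 + 36 = 52
52 = (1,0,3)_7 → 1² + 0² + 3² = 1 + 0 + 9 = 10
10 = (1,3)_7 → 1² + 3² = 1 + 9 = 10  — 10 already appeared earlier.

10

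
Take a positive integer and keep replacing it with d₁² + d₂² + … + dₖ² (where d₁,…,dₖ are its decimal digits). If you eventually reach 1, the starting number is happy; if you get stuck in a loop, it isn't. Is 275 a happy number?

275 → 2² + 7² + 5² = 4 + 49 + 25 = 78
78 → 7² + 8² = 49 + 64 = 113
113 → 1² + 1² + 3² = 1 + 1 + 9 = 11
11 → 1² + 1² = 1 + 1 = 2
2 → 2² = 4
4 → 4² = 16
16 → 1² + 6² = 1 + 36 = 37
37 → 3² + 7² = 9 + 49 = 58
58 → 5² + 8² = 25 + 64 = 89
89 → 8² + 9² = 64 + 81 = 145
145 → 1² + 4² + 5² = 1 + 16 + 25 = 42
42 → 4² + 2² = 16 + 4 = 20
20 → 2² + 0² = 4 + 0 = 4  — 4 already seen; the sequence cycles without reaching 1.

not happy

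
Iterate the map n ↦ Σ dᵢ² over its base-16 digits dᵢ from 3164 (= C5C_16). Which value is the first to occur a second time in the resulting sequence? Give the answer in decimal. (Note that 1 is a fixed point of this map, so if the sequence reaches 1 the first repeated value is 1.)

146

3164 = (12,5,12)_16 → 12² + 5² + 12² = 144 + 25 + 144 = 313
313 = (1,3,9)_16 → 1² + 3² + 9² = 1 + 9 + 81 = 91
91 = (5,11)_16 → 5² + 11² = 25 + 121 = 146
146 = (9,2)_16 → 9² + 2² = 81 + 4 = 85
85 = (5,5)_16 → 5² + 5² = 25 + 25 = 50
50 = (3,2)_16 → 3² + 2² = 9 + 4 = 13
13 = (13)_16 → 13² = 169
169 = (10,9)_16 → 10² + 9² = 100 + 81 = 181
181 = (11,5)_16 → 11² + 5² = 121 + 25 = 146  — 146 already appeared earlier.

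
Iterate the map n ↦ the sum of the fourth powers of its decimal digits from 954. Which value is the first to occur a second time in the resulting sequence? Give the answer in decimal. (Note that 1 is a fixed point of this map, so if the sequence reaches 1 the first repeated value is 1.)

954 → 9⁴ + 5⁴ + 4⁴ = 6561 + 625 + 256 = 7442
7442 → 7⁴ + 4⁴ + 4⁴ + 2⁴ = 2401 + 256 + 256 + 16 = 2929
2929 → 2⁴ + 9⁴ + 2⁴ + 9⁴ = 16 + 6561 + 16 + 6561 = 13154
13154 → 1⁴ + 3⁴ + 1⁴ + 5⁴ + 4⁴ = 1 + 81 + 1 + 625 + 256 = 964
964 → 9⁴ + 6⁴ + 4⁴ = 6561 + 1296 + 256 = 8113
8113 → 8⁴ + 1⁴ + 1⁴ + 3⁴ = 4096 + 1 + 1 + 81 = 4179
4179 → 4⁴ + 1⁴ + 7⁴ + 9⁴ = 256 + 1 + 2401 + 6561 = 9219
9219 → 9⁴ + 2⁴ + 1⁴ + 9⁴ = 6561 + 16 + 1 + 6561 = 13139
13139 → 1⁴ + 3⁴ + 1⁴ + 3⁴ + 9⁴ = 1 + 81 + 1 + 81 + 6561 = 6725
6725 → 6⁴ + 7⁴ + 2⁴ + 5⁴ = 1296 + 2401 + 16 + 625 = 4338
4338 → 4⁴ + 3⁴ + 3⁴ + 8⁴ = 256 + 81 + 81 + 4096 = 4514
4514 → 4⁴ + 5⁴ + 1⁴ + 4⁴ = 256 + 625 + 1 + 256 = 1138
1138 → 1⁴ + 1⁴ + 3⁴ + 8⁴ = 1 + 1 + 81 + 4096 = 4179  — 4179 already appeared earlier.

4179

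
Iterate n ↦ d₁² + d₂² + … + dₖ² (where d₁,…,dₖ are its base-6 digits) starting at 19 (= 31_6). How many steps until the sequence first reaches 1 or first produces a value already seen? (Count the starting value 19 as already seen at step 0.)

19 = (3,1)_6 → 3² + 1² = 10
10 = (1,4)_6 → 1² + 4² = 17
17 = (2,5)_6 → 2² + 5² = 29
29 = (4,5)_6 → 4² + 5² = 41
41 = (1,0,5)_6 → 1² + 0² + 5² = 26
26 = (4,2)_6 → 4² + 2² = 20
20 = (3,2)_6 → 3² + 2² = 13
13 = (2,1)_6 → 2² + 1² = 5
5 = (5)_6 → 5² = 25
25 = (4,1)_6 → 4² + 1² = 17  — 17 repeats.
That took 10 steps.

10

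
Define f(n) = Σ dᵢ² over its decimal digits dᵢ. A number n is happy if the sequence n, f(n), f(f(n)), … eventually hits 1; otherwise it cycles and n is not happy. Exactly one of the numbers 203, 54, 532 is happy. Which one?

203

203: 203 → 13 → 10 → 1  — reaches 1 (happy)
54: 54 → 41 → 17 → 50 → 25 → 29 → 85 → 89 → 145 → 42 → 20 → 4 → 16 → 37 → 58 → 89  — repeats 89 (not happy)
532: 532 → 38 → 73 → 58 → 89 → 145 → 42 → 20 → 4 → 16 → 37 → 58  — repeats 58 (not happy)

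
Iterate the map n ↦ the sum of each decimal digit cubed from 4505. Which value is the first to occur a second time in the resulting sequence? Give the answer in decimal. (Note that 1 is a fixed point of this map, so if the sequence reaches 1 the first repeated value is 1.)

4505 → 4³ + 5³ + 0³ + 5³ = 314
314 → 3³ + 1³ + 4³ = 92
92 → 9³ + 2³ = 737
737 → 7³ + 3³ + 7³ = 713
713 → 7³ + 1³ + 3³ = 371
371 → 3³ + 7³ + 1³ = 371  — 371 already appeared earlier.

371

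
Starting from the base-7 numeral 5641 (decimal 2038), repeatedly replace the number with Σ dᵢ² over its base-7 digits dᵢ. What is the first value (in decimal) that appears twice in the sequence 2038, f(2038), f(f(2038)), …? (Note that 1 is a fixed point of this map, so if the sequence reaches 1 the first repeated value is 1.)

2

2038 = (5,6,4,1)_7 → 5² + 6² + 4² + 1² = 78
78 = (1,4,1)_7 → 1² + 4² + 1² = 18
18 = (2,4)_7 → 2² + 4² = 20
20 = (2,6)_7 → 2² + 6² = 40
40 = (5,5)_7 → 5² + 5² = 50
50 = (1,0,1)_7 → 1² + 0² + 1² = 2
2 = (2)_7 → 2² = 4
4 = (4)_7 → 4² = 16
16 = (2,2)_7 → 2² + 2² = 8
8 = (1,1)_7 → 1² + 1² = 2  — 2 already appeared earlier.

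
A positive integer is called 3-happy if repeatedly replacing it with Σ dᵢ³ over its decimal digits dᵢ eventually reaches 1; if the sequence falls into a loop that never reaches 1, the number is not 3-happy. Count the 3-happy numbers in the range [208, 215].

1

208: 208 → 520 → 133 → 55 → 250 → 133  — not 3-happy
209: 209 → 737 → 713 → 371 → 371  — not 3-happy
210: 210 → 9 → 729 → 1080 → 513 → 153 → 153  — not 3-happy
211: 211 → 10 → 1  — 3-happy
212: 212 → 17 → 344 → 155 → 251 → 134 → 92 → 737 → 713 → 371 → 371  — not 3-happy
213: 213 → 36 → 243 → 99 → 1458 → 702 → 351 → 153 → 153  — not 3-happy
214: 214 → 73 → 370 → 370  — not 3-happy
215: 215 → 134 → 92 → 737 → 713 → 371 → 371  — not 3-happy
3-happy: 211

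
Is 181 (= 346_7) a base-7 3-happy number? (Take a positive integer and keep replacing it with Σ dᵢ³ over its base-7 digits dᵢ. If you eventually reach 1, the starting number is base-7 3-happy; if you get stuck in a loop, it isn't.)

base-7 3-happy

181 = (3,4,6)_7 → 307
307 = (6,1,6)_7 → 433
433 = (1,1,5,6)_7 → 343
343 = (1,0,0,0)_7 → 1  — reached 1.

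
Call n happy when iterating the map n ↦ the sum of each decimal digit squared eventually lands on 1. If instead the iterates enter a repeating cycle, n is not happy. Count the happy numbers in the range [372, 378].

1

372: 372 → 62 → 40 → 16 → 37 → 58 → 89 → 145 → 42 → 20 → 4 → 16  (repeats 16)
373: 373 → 67 → 85 → 89 → 145 → 42 → 20 → 4 → 16 → 37 → 58 → 89  (repeats 89)
374: 374 → 74 → 65 → 61 → 37 → 58 → 89 → 145 → 42 → 20 → 4 → 16 → 37  (repeats 37)
375: 375 → 83 → 73 → 58 → 89 → 145 → 42 → 20 → 4 → 16 → 37 → 58  (repeats 58)
376: 376 → 94 → 97 → 130 → 10 → 1  (reaches 1)
377: 377 → 107 → 50 → 25 → 29 → 85 → 89 → 145 → 42 → 20 → 4 → 16 → 37 → 58 → 89  (repeats 89)
378: 378 → 122 → 9 → 81 → 65 → 61 → 37 → 58 → 89 → 145 → 42 → 20 → 4 → 16 → 37  (repeats 37)
happy: 376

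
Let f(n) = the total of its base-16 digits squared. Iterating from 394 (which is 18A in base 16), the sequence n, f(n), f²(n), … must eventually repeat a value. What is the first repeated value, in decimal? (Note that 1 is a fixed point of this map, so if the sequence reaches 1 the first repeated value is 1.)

169

394 = (1,8,10)_16 → 1² + 8² + 10² = 1 + 64 + 100 = 165
165 = (10,5)_16 → 10² + 5² = 100 + 25 = 125
125 = (7,13)_16 → 7² + 13² = 49 + 169 = 218
218 = (13,10)_16 → 13² + 10² = 169 + 100 = 269
269 = (1,0,13)_16 → 1² + 0² + 13² = 1 + 0 + 169 = 170
170 = (10,10)_16 → 10² + 10² = 100 + 100 = 200
200 = (12,8)_16 → 12² + 8² = 144 + 64 = 208
208 = (13,0)_16 → 13² + 0² = 169 + 0 = 169
169 = (10,9)_16 → 10² + 9² = 100 + 81 = 181
181 = (11,5)_16 → 11² + 5² = 121 + 25 = 146
146 = (9,2)_16 → 9² + 2² = 81 + 4 = 85
85 = (5,5)_16 → 5² + 5² = 25 + 25 = 50
50 = (3,2)_16 → 3² + 2² = 9 + 4 = 13
13 = (13)_16 → 13² = 169  — 169 already appeared earlier.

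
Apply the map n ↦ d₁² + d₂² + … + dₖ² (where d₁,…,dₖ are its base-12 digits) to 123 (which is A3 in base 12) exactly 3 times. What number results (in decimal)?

136

123 = (10,3)_12 → 109
109 = (9,1)_12 → 82
82 = (6,10)_12 → 136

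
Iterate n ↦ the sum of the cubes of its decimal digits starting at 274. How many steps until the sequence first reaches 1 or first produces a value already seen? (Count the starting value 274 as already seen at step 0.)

5

274 → 2³ + 7³ + 4³ = 8 + 343 + 64 = 415
415 → 4³ + 1³ + 5³ = 64 + 1 + 125 = 190
190 → 1³ + 9³ + 0³ = 1 + 729 + 0 = 730
730 → 7³ + 3³ + 0³ = 343 + 27 + 0 = 370
370 → 3³ + 7³ + 0³ = 27 + 343 + 0 = 370  — 370 repeats.
That took 5 steps.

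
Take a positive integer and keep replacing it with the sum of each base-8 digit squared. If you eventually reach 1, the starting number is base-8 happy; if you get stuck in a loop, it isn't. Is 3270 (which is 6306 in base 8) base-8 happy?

3270 = (6,3,0,6)_8 → 6² + 3² + 0² + 6² = 81
81 = (1,2,1)_8 → 1² + 2² + 1² = 6
6 = (6)_8 → 6² = 36
36 = (4,4)_8 → 4² + 4² = 32
32 = (4,0)_8 → 4² + 0² = 16
16 = (2,0)_8 → 2² + 0² = 4
4 = (4)_8 → 4² = 16  — 16 already seen; the sequence cycles without reaching 1.

not base-8 happy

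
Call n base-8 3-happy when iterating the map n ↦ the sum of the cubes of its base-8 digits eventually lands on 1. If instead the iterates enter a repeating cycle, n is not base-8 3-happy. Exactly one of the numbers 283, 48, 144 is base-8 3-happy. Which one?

283: 283 → 118 → 433 → 433  — repeats 433 (not base-8 3-happy)
48: 48 → 216 → 54 → 432 → 432  — repeats 432 (not base-8 3-happy)
144: 144 → 16 → 8 → 1  — reaches 1 (base-8 3-happy)

144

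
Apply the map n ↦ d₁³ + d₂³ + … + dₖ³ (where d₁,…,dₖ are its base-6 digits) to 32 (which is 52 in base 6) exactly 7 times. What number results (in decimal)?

32 = (5,2)_6 → 5³ + 2³ = 133
133 = (3,4,1)_6 → 3³ + 4³ + 1³ = 92
92 = (2,3,2)_6 → 2³ + 3³ + 2³ = 43
43 = (1,1,1)_6 → 1³ + 1³ + 1³ = 3
3 = (3)_6 → 3³ = 27
27 = (4,3)_6 → 4³ + 3³ = 91
91 = (2,3,1)_6 → 2³ + 3³ + 1³ = 36

36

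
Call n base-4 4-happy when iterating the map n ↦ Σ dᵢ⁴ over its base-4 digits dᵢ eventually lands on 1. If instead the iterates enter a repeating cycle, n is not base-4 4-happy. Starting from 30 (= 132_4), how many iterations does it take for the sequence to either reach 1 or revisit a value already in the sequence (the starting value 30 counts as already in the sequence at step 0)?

30 = (1,3,2)_4 → 1⁴ + 3⁴ + 2⁴ = 1 + 81 + 16 = 98
98 = (1,2,0,2)_4 → 1⁴ + 2⁴ + 0⁴ + 2⁴ = 1 + 16 + 0 + 16 = 33
33 = (2,0,1)_4 → 2⁴ + 0⁴ + 1⁴ = 16 + 0 + 1 = 17
17 = (1,0,1)_4 → 1⁴ + 0⁴ + 1⁴ = 1 + 0 + 1 = 2
2 = (2)_4 → 2⁴ = 16
16 = (1,0,0)_4 → 1⁴ + 0⁴ + 0⁴ = 1 + 0 + 0 = 1  — reached 1.
That took 6 steps.

6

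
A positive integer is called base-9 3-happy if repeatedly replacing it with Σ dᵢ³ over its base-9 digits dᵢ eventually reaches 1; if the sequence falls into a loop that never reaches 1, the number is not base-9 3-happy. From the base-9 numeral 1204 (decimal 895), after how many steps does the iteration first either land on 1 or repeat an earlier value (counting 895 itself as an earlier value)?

5

895 = (1,2,0,4)_9 → 1³ + 2³ + 0³ + 4³ = 73
73 = (8,1)_9 → 8³ + 1³ = 513
513 = (6,3,0)_9 → 6³ + 3³ + 0³ = 243
243 = (3,0,0)_9 → 3³ + 0³ + 0³ = 27
27 = (3,0)_9 → 3³ + 0³ = 27  — 27 repeats.
That took 5 steps.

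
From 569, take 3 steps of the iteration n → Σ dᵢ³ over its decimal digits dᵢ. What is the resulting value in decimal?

155

569 → 1070
1070 → 344
344 → 155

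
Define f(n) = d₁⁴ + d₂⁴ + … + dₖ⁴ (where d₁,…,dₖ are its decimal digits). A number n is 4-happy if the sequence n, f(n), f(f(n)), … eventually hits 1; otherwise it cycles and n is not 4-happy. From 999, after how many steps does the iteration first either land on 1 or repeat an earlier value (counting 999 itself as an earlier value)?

999 → 19683
19683 → 12035
12035 → 723
723 → 2498
2498 → 10929
10929 → 13139
13139 → 6725
6725 → 4338
4338 → 4514
4514 → 1138
1138 → 4179
4179 → 9219
9219 → 13139  — 13139 repeats.
That took 13 steps.

13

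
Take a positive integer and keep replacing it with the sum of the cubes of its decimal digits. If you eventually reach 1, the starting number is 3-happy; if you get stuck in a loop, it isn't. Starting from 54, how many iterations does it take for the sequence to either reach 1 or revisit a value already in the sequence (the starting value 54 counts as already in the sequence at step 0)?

54 → 189
189 → 1242
1242 → 81
81 → 513
513 → 153
153 → 153  — 153 repeats.
That took 6 steps.

6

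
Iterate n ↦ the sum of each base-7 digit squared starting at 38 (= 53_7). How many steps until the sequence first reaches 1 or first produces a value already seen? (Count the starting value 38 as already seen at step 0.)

38 = (5,3)_7 → 5² + 3² = 25 + 9 = 34
34 = (4,6)_7 → 4² + 6² = 16 + 36 = 52
52 = (1,0,3)_7 → 1² + 0² + 3² = 1 + 0 + 9 = 10
10 = (1,3)_7 → 1² + 3² = 1 + 9 = 10  — 10 repeats.
That took 4 steps.

4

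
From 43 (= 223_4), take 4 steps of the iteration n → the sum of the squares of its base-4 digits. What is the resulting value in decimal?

1

43 = (2,2,3)_4 → 2² + 2² + 3² = 4 + 4 + 9 = 17
17 = (1,0,1)_4 → 1² + 0² + 1² = 1 + 0 + 1 = 2
2 = (2)_4 → 2² = 4
4 = (1,0)_4 → 1² + 0² = 1 + 0 = 1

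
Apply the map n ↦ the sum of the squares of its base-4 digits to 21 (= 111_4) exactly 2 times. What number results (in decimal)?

9

21 = (1,1,1)_4 → 1² + 1² + 1² = 3
3 = (3)_4 → 3² = 9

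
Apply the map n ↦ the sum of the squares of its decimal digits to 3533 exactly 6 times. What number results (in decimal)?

42

3533 → 3² + 5² + 3² + 3² = 9 + 25 + 9 + 9 = 52
52 → 5² + 2² = 25 + 4 = 29
29 → 2² + 9² = 4 + 81 = 85
85 → 8² + 5² = 64 + 25 = 89
89 → 8² + 9² = 64 + 81 = 145
145 → 1² + 4² + 5² = 1 + 16 + 25 = 42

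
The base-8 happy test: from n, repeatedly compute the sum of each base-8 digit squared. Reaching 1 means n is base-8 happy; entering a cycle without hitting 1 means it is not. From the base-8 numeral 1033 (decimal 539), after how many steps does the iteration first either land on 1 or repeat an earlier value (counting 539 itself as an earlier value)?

4

539 = (1,0,3,3)_8 → 1² + 0² + 3² + 3² = 1 + 0 + 9 + 9 = 19
19 = (2,3)_8 → 2² + 3² = 4 + 9 = 13
13 = (1,5)_8 → 1² + 5² = 1 + 25 = 26
26 = (3,2)_8 → 3² + 2² = 9 + 4 = 13  — 13 repeats.
That took 4 steps.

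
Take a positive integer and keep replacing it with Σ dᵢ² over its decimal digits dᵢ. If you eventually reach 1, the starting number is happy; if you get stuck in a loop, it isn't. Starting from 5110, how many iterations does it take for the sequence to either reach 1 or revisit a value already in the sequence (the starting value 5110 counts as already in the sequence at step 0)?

15

5110 → 5² + 1² + 1² + 0² = 25 + 1 + 1 + 0 = 27
27 → 2² + 7² = 4 + 49 = 53
53 → 5² + 3² = 25 + 9 = 34
34 → 3² + 4² = 9 + 16 = 25
25 → 2² + 5² = 4 + 25 = 29
29 → 2² + 9² = 4 + 81 = 85
85 → 8² + 5² = 64 + 25 = 89
89 → 8² + 9² = 64 + 81 = 145
145 → 1² + 4² + 5² = 1 + 16 + 25 = 42
42 → 4² + 2² = 16 + 4 = 20
20 → 2² + 0² = 4 + 0 = 4
4 → 4² = 16
16 → 1² + 6² = 1 + 36 = 37
37 → 3² + 7² = 9 + 49 = 58
58 → 5² + 8² = 25 + 64 = 89  — 89 repeats.
That took 15 steps.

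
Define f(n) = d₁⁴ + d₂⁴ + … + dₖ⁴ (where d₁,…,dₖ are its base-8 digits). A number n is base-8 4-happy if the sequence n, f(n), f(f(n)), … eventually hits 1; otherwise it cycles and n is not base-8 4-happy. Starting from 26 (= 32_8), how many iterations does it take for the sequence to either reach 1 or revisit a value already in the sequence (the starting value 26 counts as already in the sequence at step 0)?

26 = (3,2)_8 → 3⁴ + 2⁴ = 97
97 = (1,4,1)_8 → 1⁴ + 4⁴ + 1⁴ = 258
258 = (4,0,2)_8 → 4⁴ + 0⁴ + 2⁴ = 272
272 = (4,2,0)_8 → 4⁴ + 2⁴ + 0⁴ = 272  — 272 repeats.
That took 4 steps.

4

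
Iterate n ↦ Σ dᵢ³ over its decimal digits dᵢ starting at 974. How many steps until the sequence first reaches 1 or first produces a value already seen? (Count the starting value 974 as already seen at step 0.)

974 → 1136
1136 → 245
245 → 197
197 → 1073
1073 → 371
371 → 371  — 371 repeats.
That took 6 steps.

6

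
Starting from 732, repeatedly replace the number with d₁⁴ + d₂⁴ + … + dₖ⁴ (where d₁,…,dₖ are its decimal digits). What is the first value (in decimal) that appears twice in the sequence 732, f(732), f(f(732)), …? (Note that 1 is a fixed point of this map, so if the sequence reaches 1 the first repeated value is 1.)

13139

732 → 7⁴ + 3⁴ + 2⁴ = 2498
2498 → 2⁴ + 4⁴ + 9⁴ + 8⁴ = 10929
10929 → 1⁴ + 0⁴ + 9⁴ + 2⁴ + 9⁴ = 13139
13139 → 1⁴ + 3⁴ + 1⁴ + 3⁴ + 9⁴ = 6725
6725 → 6⁴ + 7⁴ + 2⁴ + 5⁴ = 4338
4338 → 4⁴ + 3⁴ + 3⁴ + 8⁴ = 4514
4514 → 4⁴ + 5⁴ + 1⁴ + 4⁴ = 1138
1138 → 1⁴ + 1⁴ + 3⁴ + 8⁴ = 4179
4179 → 4⁴ + 1⁴ + 7⁴ + 9⁴ = 9219
9219 → 9⁴ + 2⁴ + 1⁴ + 9⁴ = 13139  — 13139 already appeared earlier.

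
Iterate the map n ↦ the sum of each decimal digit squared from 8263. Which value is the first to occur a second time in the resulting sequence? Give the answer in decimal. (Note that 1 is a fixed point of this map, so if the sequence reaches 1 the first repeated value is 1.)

8263 → 8² + 2² + 6² + 3² = 64 + 4 + 36 + 9 = 113
113 → 1² + 1² + 3² = 1 + 1 + 9 = 11
11 → 1² + 1² = 1 + 1 = 2
2 → 2² = 4
4 → 4² = 16
16 → 1² + 6² = 1 + 36 = 37
37 → 3² + 7² = 9 + 49 = 58
58 → 5² + 8² = 25 + 64 = 89
89 → 8² + 9² = 64 + 81 = 145
145 → 1² + 4² + 5² = 1 + 16 + 25 = 42
42 → 4² + 2² = 16 + 4 = 20
20 → 2² + 0² = 4 + 0 = 4  — 4 already appeared earlier.

4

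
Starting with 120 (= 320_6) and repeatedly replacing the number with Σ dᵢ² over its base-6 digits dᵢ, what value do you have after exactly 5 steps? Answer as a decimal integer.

29

120 = (3,2,0)_6 → 3² + 2² + 0² = 9 + 4 + 0 = 13
13 = (2,1)_6 → 2² + 1² = 4 + 1 = 5
5 = (5)_6 → 5² = 25
25 = (4,1)_6 → 4² + 1² = 16 + 1 = 17
17 = (2,5)_6 → 2² + 5² = 4 + 25 = 29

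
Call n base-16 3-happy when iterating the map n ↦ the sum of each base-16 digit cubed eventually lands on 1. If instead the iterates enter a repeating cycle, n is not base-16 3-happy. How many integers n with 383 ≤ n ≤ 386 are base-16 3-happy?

383: 383 → 3719 → 3599 → 6119 → 3431 → 2756 → 2792 → 4256 → 1001 → 3500 → 4925 → 2252 → 3968 → 3887 → 6758 → 1433 → 1583 → 3599  — not base-16 3-happy
384: 384 → 513 → 9 → 729 → 2934 → 1890 → 567 → 378 → 1344 → 189 → 3528 → 4437 → 252 → 5103 → 6147 → 540 → 1737 → 2673 → 1344  — not base-16 3-happy
385: 385 → 514 → 16 → 1  — base-16 3-happy
386: 386 → 521 → 737 → 2753 → 2729 → 2729  — not base-16 3-happy
base-16 3-happy: 385

1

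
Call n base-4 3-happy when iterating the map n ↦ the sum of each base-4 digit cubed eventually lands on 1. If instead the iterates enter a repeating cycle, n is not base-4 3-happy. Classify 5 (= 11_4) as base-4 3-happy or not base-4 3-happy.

5 = (1,1)_4 → 1³ + 1³ = 2
2 = (2)_4 → 2³ = 8
8 = (2,0)_4 → 2³ + 0³ = 8  — 8 already seen; the sequence cycles without reaching 1.

not base-4 3-happy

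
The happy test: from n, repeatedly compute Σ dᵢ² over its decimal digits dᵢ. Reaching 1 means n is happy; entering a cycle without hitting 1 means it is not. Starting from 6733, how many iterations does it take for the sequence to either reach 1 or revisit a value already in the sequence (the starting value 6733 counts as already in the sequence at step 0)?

3

6733 → 6² + 7² + 3² + 3² = 103
103 → 1² + 0² + 3² = 10
10 → 1² + 0² = 1  — reached 1.
That took 3 steps.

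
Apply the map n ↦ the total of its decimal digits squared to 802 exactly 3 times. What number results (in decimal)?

1

802 → 8² + 0² + 2² = 64 + 0 + 4 = 68
68 → 6² + 8² = 36 + 64 = 100
100 → 1² + 0² + 0² = 1 + 0 + 0 = 1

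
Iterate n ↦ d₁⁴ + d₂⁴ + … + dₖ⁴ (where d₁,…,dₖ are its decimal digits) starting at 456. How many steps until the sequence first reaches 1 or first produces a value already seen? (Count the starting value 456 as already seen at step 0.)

456 → 4⁴ + 5⁴ + 6⁴ = 256 + 625 + 1296 = 2177
2177 → 2⁴ + 1⁴ + 7⁴ + 7⁴ = 16 + 1 + 2401 + 2401 = 4819
4819 → 4⁴ + 8⁴ + 1⁴ + 9⁴ = 256 + 4096 + 1 + 6561 = 10914
10914 → 1⁴ + 0⁴ + 9⁴ + 1⁴ + 4⁴ = 1 + 0 + 6561 + 1 + 256 = 6819
6819 → 6⁴ + 8⁴ + 1⁴ + 9⁴ = 1296 + 4096 + 1 + 6561 = 11954
11954 → 1⁴ + 1⁴ + 9⁴ + 5⁴ + 4⁴ = 1 + 1 + 6561 + 625 + 256 = 7444
7444 → 7⁴ + 4⁴ + 4⁴ + 4⁴ = 2401 + 256 + 256 + 256 = 3169
3169 → 3⁴ + 1⁴ + 6⁴ + 9⁴ = 81 + 1 + 1296 + 6561 = 7939
7939 → 7⁴ + 9⁴ + 3⁴ + 9⁴ = 2401 + 6561 + 81 + 6561 = 15604
15604 → 1⁴ + 5⁴ + 6⁴ + 0⁴ + 4⁴ = 1 + 625 + 1296 + 0 + 256 = 2178
2178 → 2⁴ + 1⁴ + 7⁴ + 8⁴ = 16 + 1 + 2401 + 4096 = 6514
6514 → 6⁴ + 5⁴ + 1⁴ + 4⁴ = 1296 + 625 + 1 + 256 = 2178  — 2178 repeats.
That took 12 steps.

12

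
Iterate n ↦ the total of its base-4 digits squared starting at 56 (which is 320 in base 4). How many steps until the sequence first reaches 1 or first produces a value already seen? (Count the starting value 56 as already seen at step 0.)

5

56 = (3,2,0)_4 → 3² + 2² + 0² = 9 + 4 + 0 = 13
13 = (3,1)_4 → 3² + 1² = 9 + 1 = 10
10 = (2,2)_4 → 2² + 2² = 4 + 4 = 8
8 = (2,0)_4 → 2² + 0² = 4 + 0 = 4
4 = (1,0)_4 → 1² + 0² = 1 + 0 = 1  — reached 1.
That took 5 steps.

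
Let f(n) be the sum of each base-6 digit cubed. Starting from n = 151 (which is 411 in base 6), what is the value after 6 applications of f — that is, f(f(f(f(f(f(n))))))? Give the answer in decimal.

62

151 = (4,1,1)_6 → 4³ + 1³ + 1³ = 64 + 1 + 1 = 66
66 = (1,5,0)_6 → 1³ + 5³ + 0³ = 1 + 125 + 0 = 126
126 = (3,3,0)_6 → 3³ + 3³ + 0³ = 27 + 27 + 0 = 54
54 = (1,3,0)_6 → 1³ + 3³ + 0³ = 1 + 27 + 0 = 28
28 = (4,4)_6 → 4³ + 4³ = 64 + 64 = 128
128 = (3,3,2)_6 → 3³ + 3³ + 2³ = 27 + 27 + 8 = 62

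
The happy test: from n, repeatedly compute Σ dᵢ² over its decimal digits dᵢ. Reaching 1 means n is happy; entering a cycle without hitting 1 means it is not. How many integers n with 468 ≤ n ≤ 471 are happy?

468: 468 → 116 → 38 → 73 → 58 → 89 → 145 → 42 → 20 → 4 → 16 → 37 → 58  (repeats 58)
469: 469 → 133 → 19 → 82 → 68 → 100 → 1  (reaches 1)
470: 470 → 65 → 61 → 37 → 58 → 89 → 145 → 42 → 20 → 4 → 16 → 37  (repeats 37)
471: 471 → 66 → 72 → 53 → 34 → 25 → 29 → 85 → 89 → 145 → 42 → 20 → 4 → 16 → 37 → 58 → 89  (repeats 89)
happy: 469

1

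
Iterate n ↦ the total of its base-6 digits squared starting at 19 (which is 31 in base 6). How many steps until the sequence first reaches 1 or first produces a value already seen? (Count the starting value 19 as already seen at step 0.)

10

19 = (3,1)_6 → 10
10 = (1,4)_6 → 17
17 = (2,5)_6 → 29
29 = (4,5)_6 → 41
41 = (1,0,5)_6 → 26
26 = (4,2)_6 → 20
20 = (3,2)_6 → 13
13 = (2,1)_6 → 5
5 = (5)_6 → 25
25 = (4,1)_6 → 17  — 17 repeats.
That took 10 steps.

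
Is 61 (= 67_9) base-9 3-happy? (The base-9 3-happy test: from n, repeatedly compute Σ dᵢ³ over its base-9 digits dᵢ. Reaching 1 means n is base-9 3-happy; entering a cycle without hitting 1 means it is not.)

61 = (6,7)_9 → 6³ + 7³ = 559
559 = (6,8,1)_9 → 6³ + 8³ + 1³ = 729
729 = (1,0,0,0)_9 → 1³ + 0³ + 0³ + 0³ = 1  — reached 1.

base-9 3-happy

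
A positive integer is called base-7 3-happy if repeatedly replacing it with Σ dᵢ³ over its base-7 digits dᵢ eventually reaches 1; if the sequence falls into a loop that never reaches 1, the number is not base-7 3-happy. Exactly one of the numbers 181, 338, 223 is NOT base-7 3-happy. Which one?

181: 181 → 307 → 433 → 343 → 1  — reaches 1 (base-7 3-happy)
338: 338 → 440 → 434 → 218 → 92 → 218  — repeats 218 (not base-7 3-happy)
223: 223 → 307 → 433 → 343 → 1  — reaches 1 (base-7 3-happy)

338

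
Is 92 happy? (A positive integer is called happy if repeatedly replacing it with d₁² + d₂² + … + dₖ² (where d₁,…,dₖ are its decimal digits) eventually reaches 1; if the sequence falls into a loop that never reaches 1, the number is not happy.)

not happy

92 → 9² + 2² = 85
85 → 8² + 5² = 89
89 → 8² + 9² = 145
145 → 1² + 4² + 5² = 42
42 → 4² + 2² = 20
20 → 2² + 0² = 4
4 → 4² = 16
16 → 1² + 6² = 37
37 → 3² + 7² = 58
58 → 5² + 8² = 89  — 89 already seen; the sequence cycles without reaching 1.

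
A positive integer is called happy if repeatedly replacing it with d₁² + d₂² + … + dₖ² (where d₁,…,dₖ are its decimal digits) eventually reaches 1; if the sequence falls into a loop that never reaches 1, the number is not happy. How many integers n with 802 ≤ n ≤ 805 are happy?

802: 802 → 68 → 100 → 1  — happy
803: 803 → 73 → 58 → 89 → 145 → 42 → 20 → 4 → 16 → 37 → 58  — not happy
804: 804 → 80 → 64 → 52 → 29 → 85 → 89 → 145 → 42 → 20 → 4 → 16 → 37 → 58 → 89  — not happy
805: 805 → 89 → 145 → 42 → 20 → 4 → 16 → 37 → 58 → 89  — not happy
happy: 802

1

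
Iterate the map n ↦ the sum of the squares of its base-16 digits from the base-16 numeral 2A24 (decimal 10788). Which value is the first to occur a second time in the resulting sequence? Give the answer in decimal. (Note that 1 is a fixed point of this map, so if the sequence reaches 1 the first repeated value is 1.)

169

10788 = (2,10,2,4)_16 → 2² + 10² + 2² + 4² = 124
124 = (7,12)_16 → 7² + 12² = 193
193 = (12,1)_16 → 12² + 1² = 145
145 = (9,1)_16 → 9² + 1² = 82
82 = (5,2)_16 → 5² + 2² = 29
29 = (1,13)_16 → 1² + 13² = 170
170 = (10,10)_16 → 10² + 10² = 200
200 = (12,8)_16 → 12² + 8² = 208
208 = (13,0)_16 → 13² + 0² = 169
169 = (10,9)_16 → 10² + 9² = 181
181 = (11,5)_16 → 11² + 5² = 146
146 = (9,2)_16 → 9² + 2² = 85
85 = (5,5)_16 → 5² + 5² = 50
50 = (3,2)_16 → 3² + 2² = 13
13 = (13)_16 → 13² = 169  — 169 already appeared earlier.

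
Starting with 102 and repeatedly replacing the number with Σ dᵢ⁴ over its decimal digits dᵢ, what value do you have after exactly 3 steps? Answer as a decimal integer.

102 → 17
17 → 2402
2402 → 288

288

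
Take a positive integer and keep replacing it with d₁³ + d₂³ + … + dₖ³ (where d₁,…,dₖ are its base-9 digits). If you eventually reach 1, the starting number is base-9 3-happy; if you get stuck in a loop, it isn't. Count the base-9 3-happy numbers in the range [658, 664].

658: 658 → 514 → 244 → 28 → 28  (repeats 28)
659: 659 → 521 → 755 → 521  (repeats 521)
660: 660 → 540 → 432 → 152 → 856 → 128 → 134 → 638 → 1198 → 470 → 476 → 980 → 540  (repeats 540)
661: 661 → 577 → 345 → 99 → 9 → 1  (reaches 1)
662: 662 → 638 → 1198 → 470 → 476 → 980 → 540 → 432 → 152 → 856 → 128 → 134 → 638  (repeats 638)
663: 663 → 729 → 1  (reaches 1)
664: 664 → 856 → 128 → 134 → 638 → 1198 → 470 → 476 → 980 → 540 → 432 → 152 → 856  (repeats 856)
base-9 3-happy: 661, 663

2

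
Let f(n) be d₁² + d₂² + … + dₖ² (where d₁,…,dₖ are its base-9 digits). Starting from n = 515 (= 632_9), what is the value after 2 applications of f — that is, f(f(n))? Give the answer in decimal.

41

515 = (6,3,2)_9 → 6² + 3² + 2² = 49
49 = (5,4)_9 → 5² + 4² = 41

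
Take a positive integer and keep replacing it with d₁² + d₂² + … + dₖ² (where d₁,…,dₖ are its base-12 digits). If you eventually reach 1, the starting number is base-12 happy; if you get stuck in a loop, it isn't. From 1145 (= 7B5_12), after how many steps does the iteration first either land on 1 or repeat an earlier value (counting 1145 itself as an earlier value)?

12

1145 = (7,11,5)_12 → 7² + 11² + 5² = 49 + 121 + 25 = 195
195 = (1,4,3)_12 → 1² + 4² + 3² = 1 + 16 + 9 = 26
26 = (2,2)_12 → 2² + 2² = 4 + 4 = 8
8 = (8)_12 → 8² = 64
64 = (5,4)_12 → 5² + 4² = 25 + 16 = 41
41 = (3,5)_12 → 3² + 5² = 9 + 25 = 34
34 = (2,10)_12 → 2² + 10² = 4 + 100 = 104
104 = (8,8)_12 → 8² + 8² = 64 + 64 = 128
128 = (10,8)_12 → 10² + 8² = 100 + 64 = 164
164 = (1,1,8)_12 → 1² + 1² + 8² = 1 + 1 + 64 = 66
66 = (5,6)_12 → 5² + 6² = 25 + 36 = 61
61 = (5,1)_12 → 5² + 1² = 25 + 1 = 26  — 26 repeats.
That took 12 steps.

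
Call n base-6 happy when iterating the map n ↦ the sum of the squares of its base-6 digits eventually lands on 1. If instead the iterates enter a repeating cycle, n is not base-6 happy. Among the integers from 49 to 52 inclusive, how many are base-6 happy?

49: 49 → 6 → 1  — base-6 happy
50: 50 → 9 → 10 → 17 → 29 → 41 → 26 → 20 → 13 → 5 → 25 → 17  — not base-6 happy
51: 51 → 14 → 8 → 5 → 25 → 17 → 29 → 41 → 26 → 20 → 13 → 5  — not base-6 happy
52: 52 → 21 → 18 → 9 → 10 → 17 → 29 → 41 → 26 → 20 → 13 → 5 → 25 → 17  — not base-6 happy
base-6 happy: 49

1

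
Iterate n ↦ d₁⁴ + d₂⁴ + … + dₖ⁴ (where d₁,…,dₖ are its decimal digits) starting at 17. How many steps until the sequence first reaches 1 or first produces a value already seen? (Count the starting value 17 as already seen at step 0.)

4

17 → 2402
2402 → 288
288 → 8208
8208 → 8208  — 8208 repeats.
That took 4 steps.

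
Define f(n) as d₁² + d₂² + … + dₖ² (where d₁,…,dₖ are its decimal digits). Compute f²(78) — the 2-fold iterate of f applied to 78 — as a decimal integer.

11

78 → 7² + 8² = 49 + 64 = 113
113 → 1² + 1² + 3² = 1 + 1 + 9 = 11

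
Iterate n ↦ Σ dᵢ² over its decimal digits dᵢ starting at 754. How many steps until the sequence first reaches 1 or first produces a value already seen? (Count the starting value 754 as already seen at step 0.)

13

754 → 7² + 5² + 4² = 49 + 25 + 16 = 90
90 → 9² + 0² = 81 + 0 = 81
81 → 8² + 1² = 64 + 1 = 65
65 → 6² + 5² = 36 + 25 = 61
61 → 6² + 1² = 36 + 1 = 37
37 → 3² + 7² = 9 + 49 = 58
58 → 5² + 8² = 25 + 64 = 89
89 → 8² + 9² = 64 + 81 = 145
145 → 1² + 4² + 5² = 1 + 16 + 25 = 42
42 → 4² + 2² = 16 + 4 = 20
20 → 2² + 0² = 4 + 0 = 4
4 → 4² = 16
16 → 1² + 6² = 1 + 36 = 37  — 37 repeats.
That took 13 steps.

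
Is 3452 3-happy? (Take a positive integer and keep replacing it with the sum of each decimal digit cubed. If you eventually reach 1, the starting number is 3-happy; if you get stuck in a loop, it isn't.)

not 3-happy

3452 → 3³ + 4³ + 5³ + 2³ = 224
224 → 2³ + 2³ + 4³ = 80
80 → 8³ + 0³ = 512
512 → 5³ + 1³ + 2³ = 134
134 → 1³ + 3³ + 4³ = 92
92 → 9³ + 2³ = 737
737 → 7³ + 3³ + 7³ = 713
713 → 7³ + 1³ + 3³ = 371
371 → 3³ + 7³ + 1³ = 371  — 371 already seen; the sequence cycles without reaching 1.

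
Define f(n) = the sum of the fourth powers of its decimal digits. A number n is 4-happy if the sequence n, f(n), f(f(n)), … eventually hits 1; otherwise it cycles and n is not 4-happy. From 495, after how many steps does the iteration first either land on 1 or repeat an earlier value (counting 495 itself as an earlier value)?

13

495 → 4⁴ + 9⁴ + 5⁴ = 256 + 6561 + 625 = 7442
7442 → 7⁴ + 4⁴ + 4⁴ + 2⁴ = 2401 + 256 + 256 + 16 = 2929
2929 → 2⁴ + 9⁴ + 2⁴ + 9⁴ = 16 + 6561 + 16 + 6561 = 13154
13154 → 1⁴ + 3⁴ + 1⁴ + 5⁴ + 4⁴ = 1 + 81 + 1 + 625 + 256 = 964
964 → 9⁴ + 6⁴ + 4⁴ = 6561 + 1296 + 256 = 8113
8113 → 8⁴ + 1⁴ + 1⁴ + 3⁴ = 4096 + 1 + 1 + 81 = 4179
4179 → 4⁴ + 1⁴ + 7⁴ + 9⁴ = 256 + 1 + 2401 + 6561 = 9219
9219 → 9⁴ + 2⁴ + 1⁴ + 9⁴ = 6561 + 16 + 1 + 6561 = 13139
13139 → 1⁴ + 3⁴ + 1⁴ + 3⁴ + 9⁴ = 1 + 81 + 1 + 81 + 6561 = 6725
6725 → 6⁴ + 7⁴ + 2⁴ + 5⁴ = 1296 + 2401 + 16 + 625 = 4338
4338 → 4⁴ + 3⁴ + 3⁴ + 8⁴ = 256 + 81 + 81 + 4096 = 4514
4514 → 4⁴ + 5⁴ + 1⁴ + 4⁴ = 256 + 625 + 1 + 256 = 1138
1138 → 1⁴ + 1⁴ + 3⁴ + 8⁴ = 1 + 1 + 81 + 4096 = 4179  — 4179 repeats.
That took 13 steps.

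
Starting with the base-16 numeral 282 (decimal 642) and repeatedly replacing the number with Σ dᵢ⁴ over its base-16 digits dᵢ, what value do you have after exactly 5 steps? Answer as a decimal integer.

642 = (2,8,2)_16 → 2⁴ + 8⁴ + 2⁴ = 16 + 4096 + 16 = 4128
4128 = (1,0,2,0)_16 → 1⁴ + 0⁴ + 2⁴ + 0⁴ = 1 + 0 + 16 + 0 = 17
17 = (1,1)_16 → 1⁴ + 1⁴ = 1 + 1 = 2
2 = (2)_16 → 2⁴ = 16
16 = (1,0)_16 → 1⁴ + 0⁴ = 1 + 0 = 1

1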